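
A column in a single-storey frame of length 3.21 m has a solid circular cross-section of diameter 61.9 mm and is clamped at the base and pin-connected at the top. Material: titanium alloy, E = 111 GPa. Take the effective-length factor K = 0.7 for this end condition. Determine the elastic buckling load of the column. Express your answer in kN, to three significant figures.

P_cr ≈ 156 kN

I = πd⁴/64 = π×61.9⁴/64 = 7.207×10^5 mm⁴
I = 7.207×10^5 mm⁴ = 7.207×10^-7 m⁴
Effective length L_e = K·L = 0.7 × 3.21 = 2.247 m
P_cr = π²EI / L_e² = π² × 111×10⁹ × 7.207×10^-7 / 2.247² = 1.564×10^5 N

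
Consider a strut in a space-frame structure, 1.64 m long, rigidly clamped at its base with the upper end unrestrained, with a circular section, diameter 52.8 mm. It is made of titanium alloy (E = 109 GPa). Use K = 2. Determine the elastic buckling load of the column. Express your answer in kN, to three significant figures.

P_cr ≈ 38.1 kN

I = πd⁴/64 = π×52.8⁴/64 = 3.815×10^5 mm⁴
I = 3.815×10^5 mm⁴ = 3.815×10^-7 m⁴
Effective length L_e = K·L = 2 × 1.64 = 3.280 m
P_cr = π²EI / L_e² = π² × 109×10⁹ × 3.815×10^-7 / 3.280² = 3.815×10^4 N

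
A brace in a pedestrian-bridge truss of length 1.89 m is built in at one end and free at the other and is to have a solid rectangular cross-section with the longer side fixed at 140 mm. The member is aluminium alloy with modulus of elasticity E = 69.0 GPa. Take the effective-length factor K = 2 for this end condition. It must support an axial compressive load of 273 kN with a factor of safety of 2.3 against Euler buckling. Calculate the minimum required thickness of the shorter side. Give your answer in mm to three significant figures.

b ≈ 104 mm

Required P_cr = n·P = 2.3 × 273 = 627.9 kN
L_e = K·L = 2 × 1.89 = 3.780 m
Required I = P_cr·L_e²/(π²E) = 6.279×10^5 × 3.780² / (π² × 6.90×10^10) = 1.317×10^-5 m⁴
I_req = 1.317×10^7 mm⁴
Rectangle, weak axis: I_min = h·b³/12 with h = 140 mm fixed  ⇒  b = (12I/h)^(1/3) = 104 mm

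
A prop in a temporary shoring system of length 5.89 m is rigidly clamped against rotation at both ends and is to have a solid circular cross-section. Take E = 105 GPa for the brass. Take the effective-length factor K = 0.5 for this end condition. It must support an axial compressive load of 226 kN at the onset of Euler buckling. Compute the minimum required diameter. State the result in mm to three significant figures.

d ≈ 78.8 mm

L_e = K·L = 0.5 × 5.89 = 2.945 m
Required I = P_cr·L_e²/(π²E) = 2.260×10^5 × 2.945² / (π² × 1.05×10^11) = 1.891×10^-6 m⁴
I_req = 1.891×10^6 mm⁴
Solid circle: I = πd⁴/64  ⇒  d = (64I/π)^(1/4) = (64×1.891×10^6/π)^(1/4) = 78.8 mm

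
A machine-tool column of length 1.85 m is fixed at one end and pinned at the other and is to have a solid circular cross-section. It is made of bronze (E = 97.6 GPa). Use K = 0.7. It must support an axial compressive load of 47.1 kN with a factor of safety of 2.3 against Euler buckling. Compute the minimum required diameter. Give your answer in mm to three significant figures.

Required P_cr = n·P = 2.3 × 47.1 = 108.3 kN
L_e = K·L = 0.7 × 1.85 = 1.295 m
Required I = P_cr·L_e²/(π²E) = 1.083×10^5 × 1.295² / (π² × 9.76×10^10) = 1.886×10^-7 m⁴
I_req = 1.886×10^5 mm⁴
Solid circle: I = πd⁴/64  ⇒  d = (64I/π)^(1/4) = (64×1.886×10^5/π)^(1/4) = 44.3 mm

d ≈ 44.3 mm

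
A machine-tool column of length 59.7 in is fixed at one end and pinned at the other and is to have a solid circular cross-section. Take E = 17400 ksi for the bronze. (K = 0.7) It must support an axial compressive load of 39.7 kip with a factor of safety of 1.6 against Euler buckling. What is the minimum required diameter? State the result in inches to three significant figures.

d ≈ 1.90 in

Required P_cr = n·P = 1.6 × 39.7 = 63.52 kip
L_e = K·L = 0.7 × 59.7 = 41.79 in
Required I = P_cr·L_e²/(π²E) = 6.352×10^4 × 41.79² / (π² × 1.74×10^7) = 0.6460 in⁴
Solid circle: I = πd⁴/64  ⇒  d = (64I/π)^(1/4) = (64×0.6460/π)^(1/4) = 1.90 in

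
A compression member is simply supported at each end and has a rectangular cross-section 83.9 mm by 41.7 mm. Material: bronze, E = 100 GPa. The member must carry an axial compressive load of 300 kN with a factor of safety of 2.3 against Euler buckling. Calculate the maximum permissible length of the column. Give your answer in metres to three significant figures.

Buckling occurs about the weak axis: I_min = h·b³/12 with b = 41.7 mm (the shorter side).
I_min = 83.9×41.7³/12 = 5.070×10^5 mm⁴
I = 5.070×10^-7 m⁴
Required critical load P_cr = n·P = 2.3 × 300 = 690.0 kN = 6.900×10^5 N
From P_cr = π²EI/(K·L)²:  L = (1/K)·√(π²EI/P_cr) = (1/1)·√(π²×1.00×10^11×5.070×10^-7/6.900×10^5)
L = 0.852 m

L_max ≈ 0.852 m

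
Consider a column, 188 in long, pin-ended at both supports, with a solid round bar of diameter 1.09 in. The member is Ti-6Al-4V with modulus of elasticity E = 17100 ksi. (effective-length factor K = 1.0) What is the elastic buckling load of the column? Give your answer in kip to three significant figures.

P_cr ≈ 0.331 kip

I = πd⁴/64 = π×1.09⁴/64 = 6.929×10^-2 in⁴
Effective length L_e = K·L = 1 × 188 = 188.0 in
P_cr = π²EI / L_e² = π² × 17100×10³ × 6.929×10^-2 / 188.0² = 330.9 lb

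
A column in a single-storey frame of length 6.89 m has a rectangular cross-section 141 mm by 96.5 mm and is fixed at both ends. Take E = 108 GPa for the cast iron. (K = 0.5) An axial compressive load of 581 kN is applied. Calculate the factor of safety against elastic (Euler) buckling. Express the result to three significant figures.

Buckling occurs about the weak axis: I_min = h·b³/12 with b = 96.5 mm (the shorter side).
I_min = 141×96.5³/12 = 1.056×10^7 mm⁴
I = 1.056×10^7 mm⁴ = 1.056×10^-5 m⁴
Effective length L_e = K·L = 0.5 × 6.89 = 3.445 m
P_cr = π²EI / L_e² = π² × 108×10⁹ × 1.056×10^-5 / 3.445² = 9.483×10^5 N
Factor of safety n = P_cr / P = 948.34 / 581 = 1.63

n ≈ 1.63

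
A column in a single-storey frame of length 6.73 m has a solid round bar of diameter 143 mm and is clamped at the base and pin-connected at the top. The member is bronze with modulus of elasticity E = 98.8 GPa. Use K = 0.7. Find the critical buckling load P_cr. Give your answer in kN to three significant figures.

P_cr ≈ 902 kN

I = πd⁴/64 = π×143⁴/64 = 2.053×10^7 mm⁴
I = 2.053×10^7 mm⁴ = 2.053×10^-5 m⁴
Effective length L_e = K·L = 0.7 × 6.73 = 4.711 m
P_cr = π²EI / L_e² = π² × 98.8×10⁹ × 2.053×10^-5 / 4.711² = 9.019×10^5 N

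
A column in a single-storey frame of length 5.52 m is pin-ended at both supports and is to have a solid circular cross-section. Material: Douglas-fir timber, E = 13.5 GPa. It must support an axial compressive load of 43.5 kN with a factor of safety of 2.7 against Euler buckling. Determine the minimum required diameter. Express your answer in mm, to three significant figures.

Required P_cr = n·P = 2.7 × 43.5 = 117.4 kN
L_e = K·L = 1 × 5.52 = 5.520 m
Required I = P_cr·L_e²/(π²E) = 1.175×10^5 × 5.520² / (π² × 1.35×10^10) = 2.686×10^-5 m⁴
I_req = 2.686×10^7 mm⁴
Solid circle: I = πd⁴/64  ⇒  d = (64I/π)^(1/4) = (64×2.686×10^7/π)^(1/4) = 153 mm

d ≈ 153 mm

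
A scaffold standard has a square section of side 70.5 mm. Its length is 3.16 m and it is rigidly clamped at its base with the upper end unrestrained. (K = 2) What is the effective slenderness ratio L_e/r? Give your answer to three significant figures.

λ ≈ 311

For a square r = a/√12 = 70.5/√12 = 20.35 mm
L_e = K·L = 2 × 3.16 m = 6.320 m = 6320.0 mm
λ = L_e / r_min = 6320.0 / 20.35 = 311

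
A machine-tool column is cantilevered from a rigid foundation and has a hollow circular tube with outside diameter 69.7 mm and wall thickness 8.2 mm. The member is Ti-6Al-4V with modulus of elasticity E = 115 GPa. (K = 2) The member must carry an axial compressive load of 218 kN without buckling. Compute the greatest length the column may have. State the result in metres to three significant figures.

L_max ≈ 0.996 m

Inner diameter d_i = 69.7 − 2×8.2 = 53.30 mm
I = π(d_o⁴ − d_i⁴)/64 = π(69.7⁴ − 53.30⁴)/64 = 7.623×10^5 mm⁴
I = 7.623×10^-7 m⁴
At the buckling limit P_cr = P = 2.180×10^5 N
From P_cr = π²EI/(K·L)²:  L = (1/K)·√(π²EI/P_cr) = (1/2)·√(π²×1.15×10^11×7.623×10^-7/2.180×10^5)
L = 0.996 m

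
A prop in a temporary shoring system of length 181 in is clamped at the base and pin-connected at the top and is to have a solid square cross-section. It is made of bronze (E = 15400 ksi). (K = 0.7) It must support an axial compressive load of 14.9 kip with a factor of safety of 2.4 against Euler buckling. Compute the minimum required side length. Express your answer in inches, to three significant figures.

Required P_cr = n·P = 2.4 × 14.9 = 35.76 kip
L_e = K·L = 0.7 × 181 = 126.7 in
Required I = P_cr·L_e²/(π²E) = 3.576×10^4 × 126.7² / (π² × 1.54×10^7) = 3.777 in⁴
Solid square: I = a⁴/12  ⇒  a = (12I)^(1/4) = (12×3.777)^(1/4) = 2.59 in

a ≈ 2.59 in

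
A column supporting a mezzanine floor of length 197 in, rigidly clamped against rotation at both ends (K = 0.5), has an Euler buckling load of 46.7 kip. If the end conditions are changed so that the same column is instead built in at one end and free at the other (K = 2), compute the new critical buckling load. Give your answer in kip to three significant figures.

P_cr ∝ 1/K², so P_cr,new = P_cr,old × (K_old/K_new)² = 46.7 × (0.5/2)²
= 46.7 × 0.06250 = 2.92 kip

P_cr ≈ 2.92 kip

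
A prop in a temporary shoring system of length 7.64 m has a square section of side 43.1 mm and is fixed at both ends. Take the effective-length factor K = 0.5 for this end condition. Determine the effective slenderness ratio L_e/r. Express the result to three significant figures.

I = a⁴/12 = 43.1⁴/12 = 2.876×10^5 mm⁴
A = 1.858×10^3 mm²;  r_min = √(I/A) = √(2.876×10^5/1.858×10^3) = 12.44 mm
L_e = K·L = 0.5 × 7.64 m = 3.820 m = 3820.0 mm
λ = L_e / r_min = 3820.0 / 12.44 = 307

λ ≈ 307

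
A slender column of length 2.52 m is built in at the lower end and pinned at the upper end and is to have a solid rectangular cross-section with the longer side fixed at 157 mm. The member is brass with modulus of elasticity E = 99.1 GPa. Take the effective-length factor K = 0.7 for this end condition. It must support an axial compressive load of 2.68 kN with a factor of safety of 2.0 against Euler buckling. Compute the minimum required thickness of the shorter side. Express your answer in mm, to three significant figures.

Required P_cr = n·P = 2.0 × 2.68 = 5.360 kN
L_e = K·L = 0.7 × 2.52 = 1.764 m
Required I = P_cr·L_e²/(π²E) = 5.360×10^3 × 1.764² / (π² × 9.91×10^10) = 1.705×10^-8 m⁴
I_req = 1.705×10^4 mm⁴
Rectangle, weak axis: I_min = h·b³/12 with h = 157 mm fixed  ⇒  b = (12I/h)^(1/3) = 10.9 mm

b ≈ 10.9 mm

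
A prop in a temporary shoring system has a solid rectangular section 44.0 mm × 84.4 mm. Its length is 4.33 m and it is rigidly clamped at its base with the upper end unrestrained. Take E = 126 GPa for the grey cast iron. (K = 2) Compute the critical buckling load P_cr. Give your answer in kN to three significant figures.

P_cr ≈ 9.93 kN

Buckling occurs about the weak axis: I_min = h·b³/12 with b = 44.0 mm (the shorter side).
I_min = 84.4×44.0³/12 = 5.991×10^5 mm⁴
I = 5.991×10^5 mm⁴ = 5.991×10^-7 m⁴
Effective length L_e = K·L = 2 × 4.33 = 8.660 m
P_cr = π²EI / L_e² = π² × 126×10⁹ × 5.991×10^-7 / 8.660² = 9.935×10^3 N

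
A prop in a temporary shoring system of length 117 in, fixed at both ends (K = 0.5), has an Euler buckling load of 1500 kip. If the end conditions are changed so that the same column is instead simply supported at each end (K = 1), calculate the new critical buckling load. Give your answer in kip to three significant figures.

P_cr ≈ 375 kip

P_cr ∝ 1/K², so P_cr,new = P_cr,old × (K_old/K_new)² = 1500 × (0.5/1)²
= 1500 × 0.2500 = 375 kip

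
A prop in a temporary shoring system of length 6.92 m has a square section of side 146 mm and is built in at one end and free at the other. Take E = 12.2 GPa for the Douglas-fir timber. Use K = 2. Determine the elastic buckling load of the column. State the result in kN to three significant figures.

I = a⁴/12 = 146⁴/12 = 3.786×10^7 mm⁴
I = 3.786×10^7 mm⁴ = 3.786×10^-5 m⁴
Effective length L_e = K·L = 2 × 6.92 = 13.84 m
P_cr = π²EI / L_e² = π² × 12.2×10⁹ × 3.786×10^-5 / 13.84² = 2.380×10^4 N

P_cr ≈ 23.8 kN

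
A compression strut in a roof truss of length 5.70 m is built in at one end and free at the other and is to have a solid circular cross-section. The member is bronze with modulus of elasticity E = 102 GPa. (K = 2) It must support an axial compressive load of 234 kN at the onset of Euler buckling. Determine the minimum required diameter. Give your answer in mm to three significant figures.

d ≈ 158 mm

L_e = K·L = 2 × 5.70 = 11.40 m
Required I = P_cr·L_e²/(π²E) = 2.340×10^5 × 11.40² / (π² × 1.02×10^11) = 3.021×10^-5 m⁴
I_req = 3.021×10^7 mm⁴
Solid circle: I = πd⁴/64  ⇒  d = (64I/π)^(1/4) = (64×3.021×10^7/π)^(1/4) = 158 mm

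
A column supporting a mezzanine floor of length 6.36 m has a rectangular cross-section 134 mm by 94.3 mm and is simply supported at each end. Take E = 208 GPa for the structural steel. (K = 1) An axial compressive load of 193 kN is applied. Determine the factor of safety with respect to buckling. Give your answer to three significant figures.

Buckling occurs about the weak axis: I_min = h·b³/12 with b = 94.3 mm (the shorter side).
I_min = 134×94.3³/12 = 9.364×10^6 mm⁴
I = 9.364×10^6 mm⁴ = 9.364×10^-6 m⁴
Effective length L_e = K·L = 1 × 6.36 = 6.360 m
P_cr = π²EI / L_e² = π² × 208×10⁹ × 9.364×10^-6 / 6.360² = 4.752×10^5 N
Factor of safety n = P_cr / P = 475.23 / 193 = 2.46

n ≈ 2.46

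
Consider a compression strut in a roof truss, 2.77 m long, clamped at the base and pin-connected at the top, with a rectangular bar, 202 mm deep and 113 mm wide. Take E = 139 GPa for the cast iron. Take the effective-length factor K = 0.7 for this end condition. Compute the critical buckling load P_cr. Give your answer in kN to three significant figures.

P_cr ≈ 8860 kN

Buckling occurs about the weak axis: I_min = h·b³/12 with b = 113 mm (the shorter side).
I_min = 202×113³/12 = 2.429×10^7 mm⁴
I = 2.429×10^7 mm⁴ = 2.429×10^-5 m⁴
Effective length L_e = K·L = 0.7 × 2.77 = 1.939 m
P_cr = π²EI / L_e² = π² × 139×10⁹ × 2.429×10^-5 / 1.939² = 8.863×10^6 N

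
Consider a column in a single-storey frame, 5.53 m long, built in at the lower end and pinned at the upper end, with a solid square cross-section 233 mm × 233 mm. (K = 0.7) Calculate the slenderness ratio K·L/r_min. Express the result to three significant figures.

For a square r = a/√12 = 233/√12 = 67.26 mm
L_e = K·L = 0.7 × 5.53 m = 3.871 m = 3871.0 mm
λ = L_e / r_min = 3871.0 / 67.26 = 57.6

λ ≈ 57.6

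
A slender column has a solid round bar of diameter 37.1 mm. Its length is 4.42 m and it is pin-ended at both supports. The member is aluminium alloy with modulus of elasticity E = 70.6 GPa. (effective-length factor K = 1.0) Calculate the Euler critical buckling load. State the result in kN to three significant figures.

I = πd⁴/64 = π×37.1⁴/64 = 9.300×10^4 mm⁴
I = 9.300×10^4 mm⁴ = 9.300×10^-8 m⁴
Effective length L_e = K·L = 1 × 4.42 = 4.420 m
P_cr = π²EI / L_e² = π² × 70.6×10⁹ × 9.300×10^-8 / 4.420² = 3.317×10^3 N

P_cr ≈ 3.32 kN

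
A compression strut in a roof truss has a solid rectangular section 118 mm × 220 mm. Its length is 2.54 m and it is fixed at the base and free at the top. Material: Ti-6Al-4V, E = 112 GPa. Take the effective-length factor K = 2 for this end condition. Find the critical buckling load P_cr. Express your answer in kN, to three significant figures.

P_cr ≈ 1290 kN

Buckling occurs about the weak axis: I_min = h·b³/12 with b = 118 mm (the shorter side).
I_min = 220×118³/12 = 3.012×10^7 mm⁴
I = 3.012×10^7 mm⁴ = 3.012×10^-5 m⁴
Effective length L_e = K·L = 2 × 2.54 = 5.080 m
P_cr = π²EI / L_e² = π² × 112×10⁹ × 3.012×10^-5 / 5.080² = 1.290×10^6 N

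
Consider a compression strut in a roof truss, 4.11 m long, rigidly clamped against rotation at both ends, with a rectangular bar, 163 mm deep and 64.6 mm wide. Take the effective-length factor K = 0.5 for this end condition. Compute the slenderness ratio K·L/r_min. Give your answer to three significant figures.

Buckling occurs about the weak axis: I_min = h·b³/12 with b = 64.6 mm (the shorter side).
I_min = 163×64.6³/12 = 3.662×10^6 mm⁴
A = 1.053×10^4 mm²;  r_min = √(I/A) = √(3.662×10^6/1.053×10^4) = 18.65 mm
L_e = K·L = 0.5 × 4.11 m = 2.055 m = 2055.0 mm
λ = L_e / r_min = 2055.0 / 18.65 = 110

λ ≈ 110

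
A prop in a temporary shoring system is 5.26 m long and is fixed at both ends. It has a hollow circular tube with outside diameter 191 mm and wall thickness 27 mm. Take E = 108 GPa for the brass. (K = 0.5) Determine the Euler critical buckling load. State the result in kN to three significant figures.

P_cr ≈ 7400 kN

Inner diameter d_i = 191 − 2×27 = 137.0 mm
I = π(d_o⁴ − d_i⁴)/64 = π(191⁴ − 137.0⁴)/64 = 4.804×10^7 mm⁴
I = 4.804×10^7 mm⁴ = 4.804×10^-5 m⁴
Effective length L_e = K·L = 0.5 × 5.26 = 2.630 m
P_cr = π²EI / L_e² = π² × 108×10⁹ × 4.804×10^-5 / 2.630² = 7.403×10^6 N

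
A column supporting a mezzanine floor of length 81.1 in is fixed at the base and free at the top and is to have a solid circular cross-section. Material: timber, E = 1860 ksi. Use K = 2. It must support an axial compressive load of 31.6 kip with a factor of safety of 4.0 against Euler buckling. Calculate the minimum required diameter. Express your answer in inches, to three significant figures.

Required P_cr = n·P = 4.0 × 31.6 = 126.4 kip
L_e = K·L = 2 × 81.1 = 162.2 in
Required I = P_cr·L_e²/(π²E) = 1.264×10^5 × 162.2² / (π² × 1.86×10^6) = 181.1 in⁴
Solid circle: I = πd⁴/64  ⇒  d = (64I/π)^(1/4) = (64×181.1/π)^(1/4) = 7.79 in

d ≈ 7.79 in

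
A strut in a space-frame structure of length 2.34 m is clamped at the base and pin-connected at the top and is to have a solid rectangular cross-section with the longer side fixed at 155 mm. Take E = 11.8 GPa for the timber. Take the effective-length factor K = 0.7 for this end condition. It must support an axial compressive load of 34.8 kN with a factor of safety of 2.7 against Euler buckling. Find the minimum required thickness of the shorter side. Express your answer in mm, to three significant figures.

b ≈ 55.1 mm

Required P_cr = n·P = 2.7 × 34.8 = 93.96 kN
L_e = K·L = 0.7 × 2.34 = 1.638 m
Required I = P_cr·L_e²/(π²E) = 9.396×10^4 × 1.638² / (π² × 1.18×10^10) = 2.165×10^-6 m⁴
I_req = 2.165×10^6 mm⁴
Rectangle, weak axis: I_min = h·b³/12 with h = 155 mm fixed  ⇒  b = (12I/h)^(1/3) = 55.1 mm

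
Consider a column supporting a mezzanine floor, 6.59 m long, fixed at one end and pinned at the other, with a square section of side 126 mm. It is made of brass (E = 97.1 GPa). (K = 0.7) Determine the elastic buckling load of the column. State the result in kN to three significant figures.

I = a⁴/12 = 126⁴/12 = 2.100×10^7 mm⁴
I = 2.100×10^7 mm⁴ = 2.100×10^-5 m⁴
Effective length L_e = K·L = 0.7 × 6.59 = 4.613 m
P_cr = π²EI / L_e² = π² × 97.1×10⁹ × 2.100×10^-5 / 4.613² = 9.459×10^5 N

P_cr ≈ 946 kN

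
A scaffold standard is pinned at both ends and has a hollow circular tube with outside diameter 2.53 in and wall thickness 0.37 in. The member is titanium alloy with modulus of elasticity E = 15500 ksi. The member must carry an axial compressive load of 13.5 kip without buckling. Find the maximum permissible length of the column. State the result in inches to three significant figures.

L_max ≈ 131 in

Inner diameter d_i = 2.53 − 2×0.37 = 1.790 in
I = π(d_o⁴ − d_i⁴)/64 = π(2.53⁴ − 1.790⁴)/64 = 1.507 in⁴
At the buckling limit P_cr = P = 1.350×10^4 lb
From P_cr = π²EI/(K·L)²:  L = (1/K)·√(π²EI/P_cr) = (1/1)·√(π²×1.55×10^7×1.507/1.350×10^4)
L = 131 in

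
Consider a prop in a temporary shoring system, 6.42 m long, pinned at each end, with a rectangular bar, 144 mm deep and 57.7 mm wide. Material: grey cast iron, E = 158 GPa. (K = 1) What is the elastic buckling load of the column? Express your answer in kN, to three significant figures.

P_cr ≈ 87.2 kN

Buckling occurs about the weak axis: I_min = h·b³/12 with b = 57.7 mm (the shorter side).
I_min = 144×57.7³/12 = 2.305×10^6 mm⁴
I = 2.305×10^6 mm⁴ = 2.305×10^-6 m⁴
Effective length L_e = K·L = 1 × 6.42 = 6.420 m
P_cr = π²EI / L_e² = π² × 158×10⁹ × 2.305×10^-6 / 6.420² = 8.722×10^4 N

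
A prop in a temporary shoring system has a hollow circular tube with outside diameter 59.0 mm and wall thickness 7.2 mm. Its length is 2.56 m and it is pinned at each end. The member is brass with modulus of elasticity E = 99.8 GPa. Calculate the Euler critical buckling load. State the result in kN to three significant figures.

Inner diameter d_i = 59.0 − 2×7.2 = 44.60 mm
I = π(d_o⁴ − d_i⁴)/64 = π(59.0⁴ − 44.60⁴)/64 = 4.006×10^5 mm⁴
I = 4.006×10^5 mm⁴ = 4.006×10^-7 m⁴
Effective length L_e = K·L = 1 × 2.56 = 2.560 m
P_cr = π²EI / L_e² = π² × 99.8×10⁹ × 4.006×10^-7 / 2.560² = 6.021×10^4 N

P_cr ≈ 60.2 kN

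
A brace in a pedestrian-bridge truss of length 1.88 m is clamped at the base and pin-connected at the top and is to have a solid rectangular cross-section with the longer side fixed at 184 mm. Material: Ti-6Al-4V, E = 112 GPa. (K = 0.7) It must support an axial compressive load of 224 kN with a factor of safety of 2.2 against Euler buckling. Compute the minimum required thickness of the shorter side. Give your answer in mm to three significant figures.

Required P_cr = n·P = 2.2 × 224 = 492.8 kN
L_e = K·L = 0.7 × 1.88 = 1.316 m
Required I = P_cr·L_e²/(π²E) = 4.928×10^5 × 1.316² / (π² × 1.12×10^11) = 7.721×10^-7 m⁴
I_req = 7.721×10^5 mm⁴
Rectangle, weak axis: I_min = h·b³/12 with h = 184 mm fixed  ⇒  b = (12I/h)^(1/3) = 36.9 mm

b ≈ 36.9 mm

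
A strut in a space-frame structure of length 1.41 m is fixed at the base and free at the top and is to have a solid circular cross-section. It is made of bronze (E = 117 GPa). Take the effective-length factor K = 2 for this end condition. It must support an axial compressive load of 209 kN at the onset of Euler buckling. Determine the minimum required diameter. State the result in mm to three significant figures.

L_e = K·L = 2 × 1.41 = 2.820 m
Required I = P_cr·L_e²/(π²E) = 2.090×10^5 × 2.820² / (π² × 1.17×10^11) = 1.439×10^-6 m⁴
I_req = 1.439×10^6 mm⁴
Solid circle: I = πd⁴/64  ⇒  d = (64I/π)^(1/4) = (64×1.439×10^6/π)^(1/4) = 73.6 mm

d ≈ 73.6 mm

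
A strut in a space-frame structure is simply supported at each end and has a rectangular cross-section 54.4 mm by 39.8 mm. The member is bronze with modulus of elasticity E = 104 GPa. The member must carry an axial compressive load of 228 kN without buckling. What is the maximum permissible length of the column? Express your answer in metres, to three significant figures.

L_max ≈ 1.13 m

Buckling occurs about the weak axis: I_min = h·b³/12 with b = 39.8 mm (the shorter side).
I_min = 54.4×39.8³/12 = 2.858×10^5 mm⁴
I = 2.858×10^-7 m⁴
At the buckling limit P_cr = P = 2.280×10^5 N
From P_cr = π²EI/(K·L)²:  L = (1/K)·√(π²EI/P_cr) = (1/1)·√(π²×1.04×10^11×2.858×10^-7/2.280×10^5)
L = 1.13 m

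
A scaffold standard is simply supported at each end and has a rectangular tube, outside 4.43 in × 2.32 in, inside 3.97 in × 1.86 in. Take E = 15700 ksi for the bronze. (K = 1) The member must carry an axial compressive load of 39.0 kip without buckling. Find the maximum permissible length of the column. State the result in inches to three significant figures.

Weak-axis I_min = (h_o·b_o³ − h_i·b_i³)/12 with b_o = 2.32, b_i = 1.860 in (shorter outer/inner sides).
I_min = (4.43×2.32³ − 3.970×1.860³)/12 = 2.481 in⁴
At the buckling limit P_cr = P = 3.900×10^4 lb
From P_cr = π²EI/(K·L)²:  L = (1/K)·√(π²EI/P_cr) = (1/1)·√(π²×1.57×10^7×2.481/3.900×10^4)
L = 99.3 in

L_max ≈ 99.3 in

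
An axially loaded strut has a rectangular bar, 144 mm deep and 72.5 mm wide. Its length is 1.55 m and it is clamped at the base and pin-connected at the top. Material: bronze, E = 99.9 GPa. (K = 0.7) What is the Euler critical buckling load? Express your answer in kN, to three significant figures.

P_cr ≈ 3830 kN

Buckling occurs about the weak axis: I_min = h·b³/12 with b = 72.5 mm (the shorter side).
I_min = 144×72.5³/12 = 4.573×10^6 mm⁴
I = 4.573×10^6 mm⁴ = 4.573×10^-6 m⁴
Effective length L_e = K·L = 0.7 × 1.55 = 1.085 m
P_cr = π²EI / L_e² = π² × 99.9×10⁹ × 4.573×10^-6 / 1.085² = 3.830×10^6 N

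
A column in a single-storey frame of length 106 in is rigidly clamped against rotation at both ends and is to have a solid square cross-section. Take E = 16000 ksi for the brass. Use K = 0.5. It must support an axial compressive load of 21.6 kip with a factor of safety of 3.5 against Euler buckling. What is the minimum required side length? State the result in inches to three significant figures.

a ≈ 2.00 in

Required P_cr = n·P = 3.5 × 21.6 = 75.60 kip
L_e = K·L = 0.5 × 106 = 53.00 in
Required I = P_cr·L_e²/(π²E) = 7.560×10^4 × 53.00² / (π² × 1.60×10^7) = 1.345 in⁴
Solid square: I = a⁴/12  ⇒  a = (12I)^(1/4) = (12×1.345)^(1/4) = 2.00 in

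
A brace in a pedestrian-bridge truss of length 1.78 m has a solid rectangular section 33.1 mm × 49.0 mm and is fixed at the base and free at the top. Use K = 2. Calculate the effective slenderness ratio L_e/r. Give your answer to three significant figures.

λ ≈ 373

Buckling occurs about the weak axis: I_min = h·b³/12 with b = 33.1 mm (the shorter side).
I_min = 49.0×33.1³/12 = 1.481×10^5 mm⁴
A = 1.622×10^3 mm²;  r_min = √(I/A) = √(1.481×10^5/1.622×10^3) = 9.555 mm
L_e = K·L = 2 × 1.78 m = 3.560 m = 3560.0 mm
λ = L_e / r_min = 3560.0 / 9.555 = 373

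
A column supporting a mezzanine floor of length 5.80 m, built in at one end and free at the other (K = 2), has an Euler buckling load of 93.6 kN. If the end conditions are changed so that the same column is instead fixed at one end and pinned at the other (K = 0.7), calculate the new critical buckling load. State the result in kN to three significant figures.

P_cr ≈ 764 kN

P_cr ∝ 1/K², so P_cr,new = P_cr,old × (K_old/K_new)² = 93.6 × (2/0.7)²
= 93.6 × 8.163 = 764 kN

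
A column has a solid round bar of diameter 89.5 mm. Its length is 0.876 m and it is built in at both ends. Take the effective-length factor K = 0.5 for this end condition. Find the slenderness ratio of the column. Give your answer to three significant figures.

I = πd⁴/64 = π×89.5⁴/64 = 3.150×10^6 mm⁴
A = 6.291×10^3 mm²;  r_min = √(I/A) = √(3.150×10^6/6.291×10^3) = 22.38 mm
L_e = K·L = 0.5 × 0.876 m = 0.4380 m = 438.00 mm
λ = L_e / r_min = 438.00 / 22.38 = 19.6

λ ≈ 19.6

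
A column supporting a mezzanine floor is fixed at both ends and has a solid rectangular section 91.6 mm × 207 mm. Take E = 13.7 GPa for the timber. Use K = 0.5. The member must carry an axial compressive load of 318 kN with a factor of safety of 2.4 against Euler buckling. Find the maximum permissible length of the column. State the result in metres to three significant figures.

Buckling occurs about the weak axis: I_min = h·b³/12 with b = 91.6 mm (the shorter side).
I_min = 207×91.6³/12 = 1.326×10^7 mm⁴
I = 1.326×10^-5 m⁴
Required critical load P_cr = n·P = 2.4 × 318 = 763.2 kN = 7.632×10^5 N
From P_cr = π²EI/(K·L)²:  L = (1/K)·√(π²EI/P_cr) = (1/0.5)·√(π²×1.37×10^10×1.326×10^-5/7.632×10^5)
L = 3.07 m

L_max ≈ 3.07 m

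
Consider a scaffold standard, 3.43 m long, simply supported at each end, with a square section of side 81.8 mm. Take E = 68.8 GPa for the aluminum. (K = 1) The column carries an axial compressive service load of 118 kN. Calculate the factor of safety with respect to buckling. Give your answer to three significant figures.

I = a⁴/12 = 81.8⁴/12 = 3.731×10^6 mm⁴
I = 3.731×10^6 mm⁴ = 3.731×10^-6 m⁴
Effective length L_e = K·L = 1 × 3.43 = 3.430 m
P_cr = π²EI / L_e² = π² × 68.8×10⁹ × 3.731×10^-6 / 3.430² = 2.153×10^5 N
Factor of safety n = P_cr / P = 215.34 / 118 = 1.82

n ≈ 1.82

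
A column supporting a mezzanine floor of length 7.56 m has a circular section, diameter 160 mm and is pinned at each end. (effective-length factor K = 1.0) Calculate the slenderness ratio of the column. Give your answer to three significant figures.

λ ≈ 189

For a solid circle r = d/4 = 160/4 = 40.00 mm
L_e = K·L = 1 × 7.56 m = 7.560 m = 7560.0 mm
λ = L_e / r_min = 7560.0 / 40.00 = 189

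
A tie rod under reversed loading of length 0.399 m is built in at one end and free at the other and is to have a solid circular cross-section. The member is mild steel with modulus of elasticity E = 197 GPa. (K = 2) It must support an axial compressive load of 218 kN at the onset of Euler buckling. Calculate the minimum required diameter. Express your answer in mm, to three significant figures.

L_e = K·L = 2 × 0.399 = 0.7980 m
Required I = P_cr·L_e²/(π²E) = 2.180×10^5 × 0.7980² / (π² × 1.97×10^11) = 7.140×10^-8 m⁴
I_req = 7.140×10^4 mm⁴
Solid circle: I = πd⁴/64  ⇒  d = (64I/π)^(1/4) = (64×7.140×10^4/π)^(1/4) = 34.7 mm

d ≈ 34.7 mm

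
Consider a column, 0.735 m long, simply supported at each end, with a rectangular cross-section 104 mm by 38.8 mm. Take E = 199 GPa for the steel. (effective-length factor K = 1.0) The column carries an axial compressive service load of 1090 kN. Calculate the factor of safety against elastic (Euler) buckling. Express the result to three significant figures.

n ≈ 1.69

Buckling occurs about the weak axis: I_min = h·b³/12 with b = 38.8 mm (the shorter side).
I_min = 104×38.8³/12 = 5.062×10^5 mm⁴
I = 5.062×10^5 mm⁴ = 5.062×10^-7 m⁴
Effective length L_e = K·L = 1 × 0.735 = 0.7350 m
P_cr = π²EI / L_e² = π² × 199×10⁹ × 5.062×10^-7 / 0.7350² = 1.840×10^6 N
Factor of safety n = P_cr / P = 1840.5 / 1090 = 1.69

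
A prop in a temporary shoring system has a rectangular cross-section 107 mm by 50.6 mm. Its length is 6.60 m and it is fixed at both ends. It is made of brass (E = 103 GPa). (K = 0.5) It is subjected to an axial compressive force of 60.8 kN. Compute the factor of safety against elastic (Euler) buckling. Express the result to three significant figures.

n ≈ 1.77

Buckling occurs about the weak axis: I_min = h·b³/12 with b = 50.6 mm (the shorter side).
I_min = 107×50.6³/12 = 1.155×10^6 mm⁴
I = 1.155×10^6 mm⁴ = 1.155×10^-6 m⁴
Effective length L_e = K·L = 0.5 × 6.60 = 3.300 m
P_cr = π²EI / L_e² = π² × 103×10⁹ × 1.155×10^-6 / 3.300² = 1.078×10^5 N
Factor of safety n = P_cr / P = 107.84 / 60.8 = 1.77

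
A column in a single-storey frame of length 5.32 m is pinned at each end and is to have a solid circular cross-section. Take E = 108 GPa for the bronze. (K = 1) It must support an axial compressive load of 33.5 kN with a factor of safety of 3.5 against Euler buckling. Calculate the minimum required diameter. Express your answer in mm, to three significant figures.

Required P_cr = n·P = 3.5 × 33.5 = 117.2 kN
L_e = K·L = 1 × 5.32 = 5.320 m
Required I = P_cr·L_e²/(π²E) = 1.173×10^5 × 5.320² / (π² × 1.08×10^11) = 3.113×10^-6 m⁴
I_req = 3.113×10^6 mm⁴
Solid circle: I = πd⁴/64  ⇒  d = (64I/π)^(1/4) = (64×3.113×10^6/π)^(1/4) = 89.2 mm

d ≈ 89.2 mm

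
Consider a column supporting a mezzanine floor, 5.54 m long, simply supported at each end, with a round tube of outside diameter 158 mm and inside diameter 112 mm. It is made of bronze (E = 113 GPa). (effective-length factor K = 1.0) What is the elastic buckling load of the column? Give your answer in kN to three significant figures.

P_cr ≈ 831 kN

d_o = 158 mm, d_i = 112 mm
I = π(d_o⁴ − d_i⁴)/64 = π(158⁴ − 112.0⁴)/64 = 2.287×10^7 mm⁴
I = 2.287×10^7 mm⁴ = 2.287×10^-5 m⁴
Effective length L_e = K·L = 1 × 5.54 = 5.540 m
P_cr = π²EI / L_e² = π² × 113×10⁹ × 2.287×10^-5 / 5.540² = 8.309×10^5 N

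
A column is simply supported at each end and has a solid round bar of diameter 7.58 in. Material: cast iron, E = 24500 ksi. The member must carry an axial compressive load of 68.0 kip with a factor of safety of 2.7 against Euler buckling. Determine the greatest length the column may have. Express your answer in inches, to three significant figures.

L_max ≈ 462 in

I = πd⁴/64 = π×7.58⁴/64 = 162.0 in⁴
Required critical load P_cr = n·P = 2.7 × 68.0 = 183.6 kip = 1.836×10^5 lb
From P_cr = π²EI/(K·L)²:  L = (1/K)·√(π²EI/P_cr) = (1/1)·√(π²×2.45×10^7×162.0/1.836×10^5)
L = 462 in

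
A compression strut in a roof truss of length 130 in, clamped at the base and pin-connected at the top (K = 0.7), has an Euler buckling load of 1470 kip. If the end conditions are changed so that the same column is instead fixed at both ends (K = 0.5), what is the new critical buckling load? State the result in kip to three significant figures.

P_cr ∝ 1/K², so P_cr,new = P_cr,old × (K_old/K_new)² = 1470 × (0.7/0.5)²
= 1470 × 1.960 = 2880 kip

P_cr ≈ 2880 kip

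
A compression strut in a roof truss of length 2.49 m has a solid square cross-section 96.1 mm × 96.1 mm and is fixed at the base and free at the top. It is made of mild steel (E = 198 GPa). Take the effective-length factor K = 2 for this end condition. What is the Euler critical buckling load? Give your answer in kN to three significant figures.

I = a⁴/12 = 96.1⁴/12 = 7.107×10^6 mm⁴
I = 7.107×10^6 mm⁴ = 7.107×10^-6 m⁴
Effective length L_e = K·L = 2 × 2.49 = 4.980 m
P_cr = π²EI / L_e² = π² × 198×10⁹ × 7.107×10^-6 / 4.980² = 5.600×10^5 N

P_cr ≈ 560 kN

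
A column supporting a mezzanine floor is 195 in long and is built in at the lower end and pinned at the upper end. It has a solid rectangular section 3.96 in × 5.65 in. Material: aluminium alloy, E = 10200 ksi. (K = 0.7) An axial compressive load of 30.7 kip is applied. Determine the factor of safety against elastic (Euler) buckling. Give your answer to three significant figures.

n ≈ 5.15

Buckling occurs about the weak axis: I_min = h·b³/12 with b = 3.96 in (the shorter side).
I_min = 5.65×3.96³/12 = 29.24 in⁴
Effective length L_e = K·L = 0.7 × 195 = 136.5 in
P_cr = π²EI / L_e² = π² × 10200×10³ × 29.24 / 136.5² = 1.580×10^5 lb
Factor of safety n = P_cr / P = 157.97 / 30.7 = 5.15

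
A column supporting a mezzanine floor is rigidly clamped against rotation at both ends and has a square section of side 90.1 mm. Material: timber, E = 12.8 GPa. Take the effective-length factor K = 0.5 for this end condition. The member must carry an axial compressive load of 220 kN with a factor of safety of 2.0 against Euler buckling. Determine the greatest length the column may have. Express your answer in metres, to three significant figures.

L_max ≈ 2.51 m

I = a⁴/12 = 90.1⁴/12 = 5.492×10^6 mm⁴
I = 5.492×10^-6 m⁴
Required critical load P_cr = n·P = 2.0 × 220 = 440.0 kN = 4.400×10^5 N
From P_cr = π²EI/(K·L)²:  L = (1/K)·√(π²EI/P_cr) = (1/0.5)·√(π²×1.28×10^10×5.492×10^-6/4.400×10^5)
L = 2.51 m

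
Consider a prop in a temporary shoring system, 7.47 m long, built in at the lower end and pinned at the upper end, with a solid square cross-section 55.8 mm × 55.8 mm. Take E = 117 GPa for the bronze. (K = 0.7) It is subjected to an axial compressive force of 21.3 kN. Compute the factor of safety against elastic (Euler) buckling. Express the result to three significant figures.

I = a⁴/12 = 55.8⁴/12 = 8.079×10^5 mm⁴
I = 8.079×10^5 mm⁴ = 8.079×10^-7 m⁴
Effective length L_e = K·L = 0.7 × 7.47 = 5.229 m
P_cr = π²EI / L_e² = π² × 117×10⁹ × 8.079×10^-7 / 5.229² = 3.412×10^4 N
Factor of safety n = P_cr / P = 34.120 / 21.3 = 1.60

n ≈ 1.60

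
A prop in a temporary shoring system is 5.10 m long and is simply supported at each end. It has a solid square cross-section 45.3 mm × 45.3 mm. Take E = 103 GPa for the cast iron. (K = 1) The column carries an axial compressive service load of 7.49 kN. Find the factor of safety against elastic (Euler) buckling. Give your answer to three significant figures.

n ≈ 1.83

I = a⁴/12 = 45.3⁴/12 = 3.509×10^5 mm⁴
I = 3.509×10^5 mm⁴ = 3.509×10^-7 m⁴
Effective length L_e = K·L = 1 × 5.10 = 5.100 m
P_cr = π²EI / L_e² = π² × 103×10⁹ × 3.509×10^-7 / 5.100² = 1.372×10^4 N
Factor of safety n = P_cr / P = 13.715 / 7.49 = 1.83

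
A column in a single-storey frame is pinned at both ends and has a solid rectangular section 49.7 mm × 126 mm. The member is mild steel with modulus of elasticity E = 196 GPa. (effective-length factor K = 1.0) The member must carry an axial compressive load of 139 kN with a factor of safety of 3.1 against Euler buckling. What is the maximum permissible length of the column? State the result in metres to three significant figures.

L_max ≈ 2.41 m

Buckling occurs about the weak axis: I_min = h·b³/12 with b = 49.7 mm (the shorter side).
I_min = 126×49.7³/12 = 1.289×10^6 mm⁴
I = 1.289×10^-6 m⁴
Required critical load P_cr = n·P = 3.1 × 139 = 430.9 kN = 4.309×10^5 N
From P_cr = π²EI/(K·L)²:  L = (1/K)·√(π²EI/P_cr) = (1/1)·√(π²×1.96×10^11×1.289×10^-6/4.309×10^5)
L = 2.41 m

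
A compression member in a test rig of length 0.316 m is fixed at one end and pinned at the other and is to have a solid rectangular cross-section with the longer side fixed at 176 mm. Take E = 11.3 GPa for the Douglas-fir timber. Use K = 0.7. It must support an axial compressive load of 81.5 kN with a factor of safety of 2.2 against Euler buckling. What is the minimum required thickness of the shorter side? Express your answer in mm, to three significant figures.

Required P_cr = n·P = 2.2 × 81.5 = 179.3 kN
L_e = K·L = 0.7 × 0.316 = 0.2212 m
Required I = P_cr·L_e²/(π²E) = 1.793×10^5 × 0.2212² / (π² × 1.13×10^10) = 7.866×10^-8 m⁴
I_req = 7.866×10^4 mm⁴
Rectangle, weak axis: I_min = h·b³/12 with h = 176 mm fixed  ⇒  b = (12I/h)^(1/3) = 17.5 mm

b ≈ 17.5 mm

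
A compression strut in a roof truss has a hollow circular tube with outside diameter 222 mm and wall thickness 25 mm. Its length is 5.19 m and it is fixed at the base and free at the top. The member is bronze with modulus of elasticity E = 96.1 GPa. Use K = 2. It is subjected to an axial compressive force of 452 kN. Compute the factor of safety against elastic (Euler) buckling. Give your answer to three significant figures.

n ≈ 1.49

Inner diameter d_i = 222 − 2×25 = 172.0 mm
I = π(d_o⁴ − d_i⁴)/64 = π(222⁴ − 172.0⁴)/64 = 7.627×10^7 mm⁴
I = 7.627×10^7 mm⁴ = 7.627×10^-5 m⁴
Effective length L_e = K·L = 2 × 5.19 = 10.38 m
P_cr = π²EI / L_e² = π² × 96.1×10⁹ × 7.627×10^-5 / 10.38² = 6.714×10^5 N
Factor of safety n = P_cr / P = 671.38 / 452 = 1.49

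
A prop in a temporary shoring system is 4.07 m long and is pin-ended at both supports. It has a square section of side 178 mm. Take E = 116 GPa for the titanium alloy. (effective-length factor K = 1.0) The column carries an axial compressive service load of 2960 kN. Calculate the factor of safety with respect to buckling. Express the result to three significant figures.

I = a⁴/12 = 178⁴/12 = 8.366×10^7 mm⁴
I = 8.366×10^7 mm⁴ = 8.366×10^-5 m⁴
Effective length L_e = K·L = 1 × 4.07 = 4.070 m
P_cr = π²EI / L_e² = π² × 116×10⁹ × 8.366×10^-5 / 4.070² = 5.782×10^6 N
Factor of safety n = P_cr / P = 5781.9 / 2960 = 1.95

n ≈ 1.95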